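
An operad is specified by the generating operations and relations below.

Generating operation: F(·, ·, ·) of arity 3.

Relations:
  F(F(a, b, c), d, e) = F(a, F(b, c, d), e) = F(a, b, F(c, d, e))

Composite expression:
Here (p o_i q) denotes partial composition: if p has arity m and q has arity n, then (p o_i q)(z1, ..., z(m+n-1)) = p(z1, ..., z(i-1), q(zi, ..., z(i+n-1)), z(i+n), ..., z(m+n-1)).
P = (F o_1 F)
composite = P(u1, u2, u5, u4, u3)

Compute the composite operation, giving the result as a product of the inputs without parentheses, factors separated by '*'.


u1 * u2 * u5 * u4 * u3

Associativity of F dissolves the nesting; only the u-input order survives.
F(u1, u2, u5) spells out as u1 * u2 * u5
F(F(u1, u2, u5), u4, u3) spells out as u1 * u2 * u5 * u4 * u3


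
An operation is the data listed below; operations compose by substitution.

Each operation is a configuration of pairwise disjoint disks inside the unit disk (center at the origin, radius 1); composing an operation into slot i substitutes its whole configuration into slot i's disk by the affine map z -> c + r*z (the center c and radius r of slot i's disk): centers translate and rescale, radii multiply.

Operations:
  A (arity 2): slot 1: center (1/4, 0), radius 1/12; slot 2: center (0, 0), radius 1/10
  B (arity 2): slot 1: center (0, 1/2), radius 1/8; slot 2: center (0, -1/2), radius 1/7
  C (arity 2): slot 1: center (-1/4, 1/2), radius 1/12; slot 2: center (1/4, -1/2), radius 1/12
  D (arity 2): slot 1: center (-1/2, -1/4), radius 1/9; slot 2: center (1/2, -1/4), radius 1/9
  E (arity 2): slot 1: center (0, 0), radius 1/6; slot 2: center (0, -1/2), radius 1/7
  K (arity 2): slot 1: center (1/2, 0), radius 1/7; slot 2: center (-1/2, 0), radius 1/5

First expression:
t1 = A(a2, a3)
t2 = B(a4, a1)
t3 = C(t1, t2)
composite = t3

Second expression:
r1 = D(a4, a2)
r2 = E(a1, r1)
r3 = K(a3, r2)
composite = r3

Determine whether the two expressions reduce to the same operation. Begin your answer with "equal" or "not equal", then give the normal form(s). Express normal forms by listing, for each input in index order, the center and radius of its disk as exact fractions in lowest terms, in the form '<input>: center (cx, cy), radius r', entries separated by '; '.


not equal; the first gives a1: center (1/4, -13/24), radius 1/84; a2: center (-11/48, 1/2), radius 1/144; a3: center (-1/4, 1/2), radius 1/120; a4: center (1/4, -11/24), radius 1/96 and the second a1: center (-1/2, 0), radius 1/30; a2: center (-17/35, -3/28), radius 1/315; a3: center (1/2, 0), radius 1/7; a4: center (-18/35, -3/28), radius 1/315

The first composite normalizes to a1: center (1/4, -13/24), radius 1/84; a2: center (-11/48, 1/2), radius 1/144; a3: center (-1/4, 1/2), radius 1/120; a4: center (1/4, -11/24), radius 1/96
The second composite normalizes to a1: center (-1/2, 0), radius 1/30; a2: center (-17/35, -3/28), radius 1/315; a3: center (1/2, 0), radius 1/7; a4: center (-18/35, -3/28), radius 1/315
The normal forms differ: not equal.


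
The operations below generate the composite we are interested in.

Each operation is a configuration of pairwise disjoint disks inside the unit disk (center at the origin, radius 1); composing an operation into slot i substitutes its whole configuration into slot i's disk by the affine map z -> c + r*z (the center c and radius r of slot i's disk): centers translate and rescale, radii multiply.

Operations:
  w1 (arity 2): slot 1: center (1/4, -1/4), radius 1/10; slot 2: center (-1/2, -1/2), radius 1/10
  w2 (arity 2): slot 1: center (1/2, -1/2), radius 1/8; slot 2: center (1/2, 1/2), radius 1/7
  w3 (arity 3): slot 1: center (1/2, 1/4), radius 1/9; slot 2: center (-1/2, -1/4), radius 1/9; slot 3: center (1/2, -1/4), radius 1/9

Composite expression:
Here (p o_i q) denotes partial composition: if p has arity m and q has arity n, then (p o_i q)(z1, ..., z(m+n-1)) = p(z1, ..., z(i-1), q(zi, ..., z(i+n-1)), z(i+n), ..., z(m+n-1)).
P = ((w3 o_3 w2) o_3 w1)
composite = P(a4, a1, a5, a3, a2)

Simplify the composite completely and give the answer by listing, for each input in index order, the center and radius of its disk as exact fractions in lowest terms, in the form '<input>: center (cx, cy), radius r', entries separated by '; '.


a1: center (-1/2, -1/4), radius 1/9; a2: center (5/9, -7/36), radius 1/63; a3: center (79/144, -5/16), radius 1/720; a4: center (1/2, 1/4), radius 1/9; a5: center (161/288, -89/288), radius 1/720

Nesting under w3 composes maps z -> c + r*z down each a-path.
a4: after 1 affine step, its disk has center (1/2, 1/4), radius 1/9
a1: after 1 affine step, its disk has center (-1/2, -1/4), radius 1/9
a5: after 3 affine steps, its disk has center (161/288, -89/288), radius 1/720
a3: after 3 affine steps, its disk has center (79/144, -5/16), radius 1/720
a2: after 2 affine steps, its disk has center (5/9, -7/36), radius 1/63


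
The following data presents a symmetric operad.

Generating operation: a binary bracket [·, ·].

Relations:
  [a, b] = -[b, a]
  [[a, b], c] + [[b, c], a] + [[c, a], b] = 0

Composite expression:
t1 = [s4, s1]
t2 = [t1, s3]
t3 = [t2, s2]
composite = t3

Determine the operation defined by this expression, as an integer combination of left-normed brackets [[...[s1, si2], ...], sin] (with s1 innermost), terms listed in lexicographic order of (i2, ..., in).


-[[[s1, s4], s3], s2]

Expand each bracket as ab - ba; the s1-initial words give the coefficients.
Composite bracket: [[[s4, s1], s3], s2]
Full expansion: 8 signed words from ab - ba (2^3 = 8).
Only words starting with s1 matter:
  word s1s4s3s2 has sign -1, contributing -[[[s1, s4], s3], s2]


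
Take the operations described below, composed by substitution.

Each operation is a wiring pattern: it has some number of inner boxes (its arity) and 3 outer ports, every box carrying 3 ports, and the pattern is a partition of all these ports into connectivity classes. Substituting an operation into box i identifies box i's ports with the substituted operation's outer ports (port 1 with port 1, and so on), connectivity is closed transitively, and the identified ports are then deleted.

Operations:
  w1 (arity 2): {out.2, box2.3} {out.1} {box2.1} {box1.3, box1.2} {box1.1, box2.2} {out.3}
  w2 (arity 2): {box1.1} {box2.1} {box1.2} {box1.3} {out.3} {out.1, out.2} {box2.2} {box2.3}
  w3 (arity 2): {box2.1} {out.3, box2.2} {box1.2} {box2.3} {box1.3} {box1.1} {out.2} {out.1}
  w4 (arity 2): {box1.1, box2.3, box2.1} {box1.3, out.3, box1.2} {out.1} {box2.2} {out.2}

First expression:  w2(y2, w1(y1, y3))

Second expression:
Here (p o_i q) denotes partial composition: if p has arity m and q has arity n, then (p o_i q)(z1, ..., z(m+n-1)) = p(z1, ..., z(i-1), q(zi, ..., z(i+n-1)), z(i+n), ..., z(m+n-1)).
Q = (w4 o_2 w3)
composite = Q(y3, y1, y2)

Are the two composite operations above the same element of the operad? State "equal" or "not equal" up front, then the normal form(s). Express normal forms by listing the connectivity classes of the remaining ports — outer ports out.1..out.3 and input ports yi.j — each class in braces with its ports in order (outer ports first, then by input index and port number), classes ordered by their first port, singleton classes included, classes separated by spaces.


not equal — first {out.1, out.2} {out.3} {y1.1, y3.2} {y1.2, y1.3} {y2.1} {y2.2} {y2.3} {y3.1} {y3.3}, second {out.1} {out.2} {out.3, y3.2, y3.3} {y1.1} {y1.2} {y1.3} {y2.1} {y2.2, y3.1} {y2.3}

Normal form of the first expression: {out.1, out.2} {out.3} {y1.1, y3.2} {y1.2, y1.3} {y2.1} {y2.2} {y2.3} {y3.1} {y3.3}
Normal form of the second expression: {out.1} {out.2} {out.3, y3.2, y3.3} {y1.1} {y1.2} {y1.3} {y2.1} {y2.2, y3.1} {y2.3}
Distinct normal forms: not equal.


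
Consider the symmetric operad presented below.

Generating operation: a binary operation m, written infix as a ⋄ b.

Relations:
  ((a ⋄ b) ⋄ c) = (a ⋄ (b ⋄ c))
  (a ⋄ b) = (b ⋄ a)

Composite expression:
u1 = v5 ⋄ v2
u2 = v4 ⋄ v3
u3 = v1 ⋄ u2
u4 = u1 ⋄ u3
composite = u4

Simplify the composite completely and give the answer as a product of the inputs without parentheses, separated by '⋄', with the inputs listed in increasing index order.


v1 ⋄ v2 ⋄ v3 ⋄ v4 ⋄ v5

Any arrangement under m is one operation, so sort the v-inputs.
(v5 ⋄ v2) collapses to v5 ⋄ v2
(v4 ⋄ v3) collapses to v4 ⋄ v3
(v1 ⋄ (v4 ⋄ v3)) collapses to v1 ⋄ v4 ⋄ v3
((v5 ⋄ v2) ⋄ (v1 ⋄ (v4 ⋄ v3))) collapses to v5 ⋄ v2 ⋄ v1 ⋄ v4 ⋄ v3
the factors in increasing index order: v1 ⋄ v2 ⋄ v3 ⋄ v4 ⋄ v5


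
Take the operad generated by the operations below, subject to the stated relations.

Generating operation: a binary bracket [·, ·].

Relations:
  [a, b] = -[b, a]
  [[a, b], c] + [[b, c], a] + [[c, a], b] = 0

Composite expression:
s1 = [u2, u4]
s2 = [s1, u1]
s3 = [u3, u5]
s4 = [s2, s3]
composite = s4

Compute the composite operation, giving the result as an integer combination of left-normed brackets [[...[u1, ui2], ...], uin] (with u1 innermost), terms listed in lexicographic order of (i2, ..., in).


-[[[[u1, u2], u4], u3], u5] + [[[[u1, u2], u4], u5], u3] + [[[[u1, u4], u2], u3], u5] - [[[[u1, u4], u2], u5], u3]


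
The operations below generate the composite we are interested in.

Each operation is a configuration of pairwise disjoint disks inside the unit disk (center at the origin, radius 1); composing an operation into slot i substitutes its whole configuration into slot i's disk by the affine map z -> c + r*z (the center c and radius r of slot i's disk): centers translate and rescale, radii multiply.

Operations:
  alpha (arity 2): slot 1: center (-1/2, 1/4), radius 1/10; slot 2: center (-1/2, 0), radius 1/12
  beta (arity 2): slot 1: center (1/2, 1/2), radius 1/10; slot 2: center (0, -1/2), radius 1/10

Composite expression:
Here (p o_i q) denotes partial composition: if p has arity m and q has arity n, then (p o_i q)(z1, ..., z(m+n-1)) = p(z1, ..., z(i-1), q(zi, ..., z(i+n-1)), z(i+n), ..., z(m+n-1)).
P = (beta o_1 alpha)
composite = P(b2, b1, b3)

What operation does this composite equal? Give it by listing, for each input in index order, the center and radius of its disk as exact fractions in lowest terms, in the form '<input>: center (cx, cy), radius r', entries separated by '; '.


Affine substitution under beta: radii multiply and b-centers shift.
input b2: applying the 2 nested substitutions gives center (9/20, 21/40), radius 1/100
input b1: applying the 2 nested substitutions gives center (9/20, 1/2), radius 1/120
input b3: applying the 1 nested substitution gives center (0, -1/2), radius 1/10

b1: center (9/20, 1/2), radius 1/120; b2: center (9/20, 21/40), radius 1/100; b3: center (0, -1/2), radius 1/10


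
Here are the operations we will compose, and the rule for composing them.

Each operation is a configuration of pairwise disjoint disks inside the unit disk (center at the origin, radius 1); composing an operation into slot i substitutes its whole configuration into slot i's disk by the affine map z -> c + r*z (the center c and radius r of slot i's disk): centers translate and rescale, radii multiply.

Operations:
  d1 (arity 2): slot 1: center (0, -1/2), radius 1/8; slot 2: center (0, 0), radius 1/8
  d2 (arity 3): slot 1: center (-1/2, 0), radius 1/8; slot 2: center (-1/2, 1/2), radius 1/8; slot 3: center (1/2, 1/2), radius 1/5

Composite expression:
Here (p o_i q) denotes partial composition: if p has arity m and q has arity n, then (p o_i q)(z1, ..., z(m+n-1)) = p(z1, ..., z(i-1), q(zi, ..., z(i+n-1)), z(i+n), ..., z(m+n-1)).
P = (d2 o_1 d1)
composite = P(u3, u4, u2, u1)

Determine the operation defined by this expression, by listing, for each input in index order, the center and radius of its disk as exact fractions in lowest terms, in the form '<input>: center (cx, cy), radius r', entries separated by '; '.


u1: center (1/2, 1/2), radius 1/5; u2: center (-1/2, 1/2), radius 1/8; u3: center (-1/2, -1/16), radius 1/64; u4: center (-1/2, 0), radius 1/64

Follow each u-input down from d2: c' goes to c + r*c', radius to r*r'.
input u3: composing its 2 substitution steps yields center (-1/2, -1/16), radius 1/64
input u4: composing its 2 substitution steps yields center (-1/2, 0), radius 1/64
input u2: composing its 1 substitution step yields center (-1/2, 1/2), radius 1/8
input u1: composing its 1 substitution step yields center (1/2, 1/2), radius 1/5


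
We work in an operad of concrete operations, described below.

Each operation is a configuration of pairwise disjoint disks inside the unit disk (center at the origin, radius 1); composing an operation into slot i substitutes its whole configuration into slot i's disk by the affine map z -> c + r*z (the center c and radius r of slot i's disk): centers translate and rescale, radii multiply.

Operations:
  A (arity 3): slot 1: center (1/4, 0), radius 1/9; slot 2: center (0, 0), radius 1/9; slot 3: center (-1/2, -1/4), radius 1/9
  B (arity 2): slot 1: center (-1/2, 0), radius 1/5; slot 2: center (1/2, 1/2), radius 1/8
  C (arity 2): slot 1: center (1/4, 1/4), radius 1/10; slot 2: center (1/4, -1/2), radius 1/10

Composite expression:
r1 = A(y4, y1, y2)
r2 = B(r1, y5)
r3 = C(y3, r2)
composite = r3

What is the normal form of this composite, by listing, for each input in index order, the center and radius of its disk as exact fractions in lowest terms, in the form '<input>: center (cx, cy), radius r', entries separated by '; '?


y1: center (1/5, -1/2), radius 1/450; y2: center (19/100, -101/200), radius 1/450; y3: center (1/4, 1/4), radius 1/10; y4: center (41/200, -1/2), radius 1/450; y5: center (3/10, -9/20), radius 1/80

Only the slot chain above each y matters under C; compose those maps.
input y3: applying the 1 nested substitution gives center (1/4, 1/4), radius 1/10
input y4: applying the 3 nested substitutions gives center (41/200, -1/2), radius 1/450
input y1: applying the 3 nested substitutions gives center (1/5, -1/2), radius 1/450
input y2: applying the 3 nested substitutions gives center (19/100, -101/200), radius 1/450
input y5: applying the 2 nested substitutions gives center (3/10, -9/20), radius 1/80


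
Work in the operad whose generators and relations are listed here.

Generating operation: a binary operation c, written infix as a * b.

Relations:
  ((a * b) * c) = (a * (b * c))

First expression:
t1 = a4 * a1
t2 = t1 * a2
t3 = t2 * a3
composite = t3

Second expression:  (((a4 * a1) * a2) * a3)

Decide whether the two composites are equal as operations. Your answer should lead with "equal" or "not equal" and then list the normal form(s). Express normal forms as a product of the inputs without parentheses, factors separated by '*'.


equal; both compose to a4 * a1 * a2 * a3

In normal form, the first expression is a4 * a1 * a2 * a3
In normal form, the second expression is a4 * a1 * a2 * a3
The normal forms match — equal.


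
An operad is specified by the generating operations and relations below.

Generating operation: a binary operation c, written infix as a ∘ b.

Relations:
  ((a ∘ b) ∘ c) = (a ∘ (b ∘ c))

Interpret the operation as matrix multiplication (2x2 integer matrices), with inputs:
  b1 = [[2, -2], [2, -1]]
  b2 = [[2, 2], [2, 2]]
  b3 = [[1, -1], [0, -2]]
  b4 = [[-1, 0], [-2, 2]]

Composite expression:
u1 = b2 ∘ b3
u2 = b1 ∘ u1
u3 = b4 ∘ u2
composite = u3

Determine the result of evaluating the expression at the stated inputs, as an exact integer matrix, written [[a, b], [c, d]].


[[0, 0], [4, -12]]


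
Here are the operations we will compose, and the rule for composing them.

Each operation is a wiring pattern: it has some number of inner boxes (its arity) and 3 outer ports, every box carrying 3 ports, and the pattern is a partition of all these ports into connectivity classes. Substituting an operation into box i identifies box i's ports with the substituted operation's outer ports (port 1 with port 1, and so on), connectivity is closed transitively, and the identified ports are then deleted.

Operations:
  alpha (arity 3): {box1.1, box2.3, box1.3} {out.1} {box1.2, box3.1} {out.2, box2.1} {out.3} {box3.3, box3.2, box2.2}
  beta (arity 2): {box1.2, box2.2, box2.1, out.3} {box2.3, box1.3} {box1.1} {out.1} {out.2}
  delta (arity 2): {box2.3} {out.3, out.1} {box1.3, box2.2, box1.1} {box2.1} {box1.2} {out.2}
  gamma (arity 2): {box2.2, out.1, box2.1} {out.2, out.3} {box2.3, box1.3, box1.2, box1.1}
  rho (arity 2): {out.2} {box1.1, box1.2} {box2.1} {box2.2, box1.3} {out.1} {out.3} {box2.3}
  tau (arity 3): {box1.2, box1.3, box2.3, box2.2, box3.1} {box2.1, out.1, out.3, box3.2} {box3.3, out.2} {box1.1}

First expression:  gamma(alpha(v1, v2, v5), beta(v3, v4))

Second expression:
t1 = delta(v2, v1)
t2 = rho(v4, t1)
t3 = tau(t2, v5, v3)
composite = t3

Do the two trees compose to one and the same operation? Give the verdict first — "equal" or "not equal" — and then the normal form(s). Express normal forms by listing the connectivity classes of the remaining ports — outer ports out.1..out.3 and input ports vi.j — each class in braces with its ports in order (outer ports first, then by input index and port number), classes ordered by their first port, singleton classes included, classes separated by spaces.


not equal — first {out.1} {out.2, out.3} {v1.1, v1.3, v2.3} {v1.2, v5.1} {v2.1, v3.2, v4.1, v4.2} {v2.2, v5.2, v5.3} {v3.1} {v3.3, v4.3}, second {out.1, out.3, v3.2, v5.1} {out.2, v3.3} {v1.1} {v1.2, v2.1, v2.3} {v1.3} {v2.2} {v3.1, v5.2, v5.3} {v4.1, v4.2} {v4.3}

Normal form of the first expression: {out.1} {out.2, out.3} {v1.1, v1.3, v2.3} {v1.2, v5.1} {v2.1, v3.2, v4.1, v4.2} {v2.2, v5.2, v5.3} {v3.1} {v3.3, v4.3}
Normal form of the second expression: {out.1, out.3, v3.2, v5.1} {out.2, v3.3} {v1.1} {v1.2, v2.1, v2.3} {v1.3} {v2.2} {v3.1, v5.2, v5.3} {v4.1, v4.2} {v4.3}
They disagree, so not equal.


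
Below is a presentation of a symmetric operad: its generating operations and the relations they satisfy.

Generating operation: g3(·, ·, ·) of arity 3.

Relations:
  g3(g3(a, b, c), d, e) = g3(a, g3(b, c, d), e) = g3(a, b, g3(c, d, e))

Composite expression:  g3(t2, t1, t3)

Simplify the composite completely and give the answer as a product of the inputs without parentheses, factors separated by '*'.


All parenthesizations of g3 agree; list the t-inputs left to right.
g3(t2, t1, t3) collapses to t2 * t1 * t3

t2 * t1 * t3


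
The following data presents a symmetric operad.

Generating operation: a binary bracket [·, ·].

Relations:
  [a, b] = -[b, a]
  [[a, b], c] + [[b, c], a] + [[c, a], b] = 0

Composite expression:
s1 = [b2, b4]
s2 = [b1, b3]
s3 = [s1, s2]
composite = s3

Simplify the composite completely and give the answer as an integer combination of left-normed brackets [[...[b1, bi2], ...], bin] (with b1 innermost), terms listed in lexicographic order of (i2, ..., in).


-[[[b1, b3], b2], b4] + [[[b1, b3], b4], b2]


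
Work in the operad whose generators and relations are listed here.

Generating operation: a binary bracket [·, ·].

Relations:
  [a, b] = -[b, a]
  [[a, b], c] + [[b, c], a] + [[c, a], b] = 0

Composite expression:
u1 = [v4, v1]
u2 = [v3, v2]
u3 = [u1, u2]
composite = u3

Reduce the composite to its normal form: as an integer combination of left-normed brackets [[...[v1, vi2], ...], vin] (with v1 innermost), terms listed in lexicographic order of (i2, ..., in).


[[[v1, v4], v2], v3] - [[[v1, v4], v3], v2]

Skip Jacobi rewriting: expand, keep v1-initial words, read off terms.
Composite bracket: [[v4, v1], [v3, v2]]
Each bracket splits as ab - ba, giving 8 signed words (2^3 = 8).
Collect the words opening with v1:
  sign of v1v4v2v3 is +1, so it contributes +[[[v1, v4], v2], v3]
  sign of v1v4v3v2 is -1, so it contributes -[[[v1, v4], v3], v2]


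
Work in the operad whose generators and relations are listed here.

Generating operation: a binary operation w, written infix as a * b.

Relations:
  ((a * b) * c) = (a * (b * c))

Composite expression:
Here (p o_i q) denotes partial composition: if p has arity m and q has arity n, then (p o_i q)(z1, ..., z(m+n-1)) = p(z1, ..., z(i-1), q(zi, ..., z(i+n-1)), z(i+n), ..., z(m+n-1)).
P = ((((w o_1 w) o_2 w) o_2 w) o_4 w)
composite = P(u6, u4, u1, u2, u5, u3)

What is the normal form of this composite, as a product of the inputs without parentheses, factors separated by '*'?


u6 * u4 * u1 * u2 * u5 * u3

Under associativity of w, the answer is the u's in reading order.
(u4 * u1) reduces to u4 * u1
(u2 * u5) reduces to u2 * u5
((u4 * u1) * (u2 * u5)) reduces to u4 * u1 * u2 * u5
(u6 * ((u4 * u1) * (u2 * u5))) reduces to u6 * u4 * u1 * u2 * u5
((u6 * ((u4 * u1) * (u2 * u5))) * u3) reduces to u6 * u4 * u1 * u2 * u5 * u3


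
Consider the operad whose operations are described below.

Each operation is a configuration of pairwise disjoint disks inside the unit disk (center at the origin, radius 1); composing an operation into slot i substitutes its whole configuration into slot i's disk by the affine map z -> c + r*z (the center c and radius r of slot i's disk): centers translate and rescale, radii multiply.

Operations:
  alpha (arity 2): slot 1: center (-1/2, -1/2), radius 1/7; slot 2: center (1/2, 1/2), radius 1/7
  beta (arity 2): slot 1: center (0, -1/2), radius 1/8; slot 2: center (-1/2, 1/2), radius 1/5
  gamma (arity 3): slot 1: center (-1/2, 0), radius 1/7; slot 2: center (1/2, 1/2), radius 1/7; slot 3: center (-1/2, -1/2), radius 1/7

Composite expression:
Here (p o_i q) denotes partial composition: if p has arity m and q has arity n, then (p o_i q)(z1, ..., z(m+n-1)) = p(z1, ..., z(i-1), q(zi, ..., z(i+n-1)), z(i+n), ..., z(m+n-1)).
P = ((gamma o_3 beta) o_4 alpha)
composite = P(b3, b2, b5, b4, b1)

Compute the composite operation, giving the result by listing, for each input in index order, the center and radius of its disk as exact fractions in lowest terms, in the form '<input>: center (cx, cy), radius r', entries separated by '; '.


b1: center (-39/70, -29/70), radius 1/245; b2: center (1/2, 1/2), radius 1/7; b3: center (-1/2, 0), radius 1/7; b4: center (-41/70, -31/70), radius 1/245; b5: center (-1/2, -4/7), radius 1/56

Affine substitution under gamma: radii multiply and b-centers shift.
input b3: composing its 1 substitution step yields center (-1/2, 0), radius 1/7
input b2: composing its 1 substitution step yields center (1/2, 1/2), radius 1/7
input b5: composing its 2 substitution steps yields center (-1/2, -4/7), radius 1/56
input b4: composing its 3 substitution steps yields center (-41/70, -31/70), radius 1/245
input b1: composing its 3 substitution steps yields center (-39/70, -29/70), radius 1/245


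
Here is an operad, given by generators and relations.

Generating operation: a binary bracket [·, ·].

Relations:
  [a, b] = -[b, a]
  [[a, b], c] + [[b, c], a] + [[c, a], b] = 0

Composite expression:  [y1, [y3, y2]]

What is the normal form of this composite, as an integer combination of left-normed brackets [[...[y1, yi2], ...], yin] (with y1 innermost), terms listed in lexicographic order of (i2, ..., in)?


-[[y1, y2], y3] + [[y1, y3], y2]


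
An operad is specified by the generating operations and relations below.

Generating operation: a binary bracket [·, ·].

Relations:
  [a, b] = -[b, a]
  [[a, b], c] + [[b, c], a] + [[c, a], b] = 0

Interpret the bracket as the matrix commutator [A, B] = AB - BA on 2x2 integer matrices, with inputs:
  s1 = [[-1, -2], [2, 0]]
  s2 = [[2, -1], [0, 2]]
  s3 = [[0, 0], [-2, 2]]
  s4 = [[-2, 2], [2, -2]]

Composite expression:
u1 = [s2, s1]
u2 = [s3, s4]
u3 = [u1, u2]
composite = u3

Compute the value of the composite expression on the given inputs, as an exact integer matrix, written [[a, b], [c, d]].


[[-4, 24], [16, 4]]

[s2, s1] = [[-2, -1], [0, 2]]
[s3, s4] = [[4, -4], [4, -4]]
[[s2, s1], [s3, s4]] = [[-4, 24], [16, 4]]


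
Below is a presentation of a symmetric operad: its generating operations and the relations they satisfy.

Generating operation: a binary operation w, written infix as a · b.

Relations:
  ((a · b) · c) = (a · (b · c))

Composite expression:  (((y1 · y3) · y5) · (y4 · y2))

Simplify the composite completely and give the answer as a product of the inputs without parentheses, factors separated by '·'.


y1 · y3 · y5 · y4 · y2

Key point: w is associative — brackets drop, the y-order remains.
(y1 · y3) flattens to y1 · y3
((y1 · y3) · y5) flattens to y1 · y3 · y5
(y4 · y2) flattens to y4 · y2
(((y1 · y3) · y5) · (y4 · y2)) flattens to y1 · y3 · y5 · y4 · y2


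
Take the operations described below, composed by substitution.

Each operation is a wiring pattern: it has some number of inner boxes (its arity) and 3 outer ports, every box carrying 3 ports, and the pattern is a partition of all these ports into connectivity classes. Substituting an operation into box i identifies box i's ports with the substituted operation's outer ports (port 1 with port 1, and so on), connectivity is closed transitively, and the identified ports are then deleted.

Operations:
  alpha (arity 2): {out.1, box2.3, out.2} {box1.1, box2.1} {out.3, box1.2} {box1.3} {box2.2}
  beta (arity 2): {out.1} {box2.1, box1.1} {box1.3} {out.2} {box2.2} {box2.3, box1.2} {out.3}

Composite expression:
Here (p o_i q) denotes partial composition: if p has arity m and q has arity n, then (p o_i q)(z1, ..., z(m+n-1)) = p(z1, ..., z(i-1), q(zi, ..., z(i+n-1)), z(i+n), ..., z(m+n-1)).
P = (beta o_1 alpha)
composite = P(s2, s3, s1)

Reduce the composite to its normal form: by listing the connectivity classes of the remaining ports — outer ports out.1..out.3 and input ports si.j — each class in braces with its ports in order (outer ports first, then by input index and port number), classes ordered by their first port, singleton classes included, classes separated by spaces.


Treat the ports identified at beta as solder joints: merge, then drop.
after alpha, the pattern on (s2, s3) reads {out.1, out.2, s3.3} {out.3, s2.2} {s2.1, s3.1} {s2.3} {s3.2} (out.j = its outer ports)
after beta, the pattern on (s2, s3, s1) reads {out.1} {out.2} {out.3} {s1.1, s1.3, s3.3} {s1.2} {s2.1, s3.1} {s2.2} {s2.3} {s3.2} (out.j = its outer ports)

{out.1} {out.2} {out.3} {s1.1, s1.3, s3.3} {s1.2} {s2.1, s3.1} {s2.2} {s2.3} {s3.2}


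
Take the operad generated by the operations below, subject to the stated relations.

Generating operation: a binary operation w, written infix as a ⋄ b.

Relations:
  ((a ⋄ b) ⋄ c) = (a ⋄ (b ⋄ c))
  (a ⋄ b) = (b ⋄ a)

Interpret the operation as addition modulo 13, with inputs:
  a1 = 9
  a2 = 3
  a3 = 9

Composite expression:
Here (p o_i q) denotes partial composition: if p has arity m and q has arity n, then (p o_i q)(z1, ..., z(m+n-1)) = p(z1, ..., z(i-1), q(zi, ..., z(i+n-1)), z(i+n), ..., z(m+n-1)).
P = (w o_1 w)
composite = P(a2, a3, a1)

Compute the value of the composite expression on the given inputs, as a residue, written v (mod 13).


(a2 ⋄ a3) = 12
((a2 ⋄ a3) ⋄ a1) = 8

8 (mod 13)


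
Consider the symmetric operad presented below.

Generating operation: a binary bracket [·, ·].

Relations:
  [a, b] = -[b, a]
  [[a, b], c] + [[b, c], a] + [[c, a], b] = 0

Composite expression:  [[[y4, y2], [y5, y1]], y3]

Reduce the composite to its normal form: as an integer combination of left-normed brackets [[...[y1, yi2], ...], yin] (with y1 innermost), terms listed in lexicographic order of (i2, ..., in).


-[[[[y1, y5], y2], y4], y3] + [[[[y1, y5], y4], y2], y3]

Left-normed coefficients sit on the y1-initial expansion words.
Composite bracket: [[[y4, y2], [y5, y1]], y3]
The bracket unfolds into 16 signed words via [a, b] = ab - ba (2^4 = 16).
Collect the words opening with y1:
  word y1y5y2y4y3 has sign -1, contributing -[[[[y1, y5], y2], y4], y3]
  word y1y5y4y2y3 has sign +1, contributing +[[[[y1, y5], y4], y2], y3]


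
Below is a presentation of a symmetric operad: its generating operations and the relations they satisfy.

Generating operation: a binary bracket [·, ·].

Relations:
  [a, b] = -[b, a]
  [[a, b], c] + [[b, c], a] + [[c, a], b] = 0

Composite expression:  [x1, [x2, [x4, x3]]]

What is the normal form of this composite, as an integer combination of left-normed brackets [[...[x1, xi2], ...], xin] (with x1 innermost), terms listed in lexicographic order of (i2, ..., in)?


-[[[x1, x2], x3], x4] + [[[x1, x2], x4], x3] + [[[x1, x3], x4], x2] - [[[x1, x4], x3], x2]

In the tensor algebra, words opening x1 carry the x1-anchored form.
Composite bracket: [x1, [x2, [x4, x3]]]
Each bracket splits as ab - ba, giving 8 signed words (2^3 = 8).
Words beginning with x1 determine it all:
  from x1x2x3x4, sign -1: term -[[[x1, x2], x3], x4]
  from x1x2x4x3, sign +1: term +[[[x1, x2], x4], x3]
  from x1x3x4x2, sign +1: term +[[[x1, x3], x4], x2]
  from x1x4x3x2, sign -1: term -[[[x1, x4], x3], x2]


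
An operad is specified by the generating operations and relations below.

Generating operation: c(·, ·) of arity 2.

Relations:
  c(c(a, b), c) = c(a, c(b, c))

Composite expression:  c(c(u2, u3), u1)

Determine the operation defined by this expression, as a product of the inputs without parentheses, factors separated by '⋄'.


Associativity of c dissolves the nesting; only the u-input order survives.
c(u2, u3) linearizes to u2 ⋄ u3
c(c(u2, u3), u1) linearizes to u2 ⋄ u3 ⋄ u1

u2 ⋄ u3 ⋄ u1


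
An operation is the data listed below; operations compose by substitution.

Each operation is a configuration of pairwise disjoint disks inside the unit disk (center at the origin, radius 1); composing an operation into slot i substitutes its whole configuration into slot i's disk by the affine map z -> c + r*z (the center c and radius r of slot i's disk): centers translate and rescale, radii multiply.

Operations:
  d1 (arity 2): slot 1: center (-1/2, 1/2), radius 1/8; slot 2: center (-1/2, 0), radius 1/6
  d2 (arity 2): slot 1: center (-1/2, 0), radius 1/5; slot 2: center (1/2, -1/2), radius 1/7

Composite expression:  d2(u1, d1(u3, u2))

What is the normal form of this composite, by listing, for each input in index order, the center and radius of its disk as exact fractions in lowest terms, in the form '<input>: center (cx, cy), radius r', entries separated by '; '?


Only the slot chain above each u matters under d2; compose those maps.
for u1, the 1-step affine chain lands on center (-1/2, 0), radius 1/5
for u3, the 2-step affine chain lands on center (3/7, -3/7), radius 1/56
for u2, the 2-step affine chain lands on center (3/7, -1/2), radius 1/42

u1: center (-1/2, 0), radius 1/5; u2: center (3/7, -1/2), radius 1/42; u3: center (3/7, -3/7), radius 1/56


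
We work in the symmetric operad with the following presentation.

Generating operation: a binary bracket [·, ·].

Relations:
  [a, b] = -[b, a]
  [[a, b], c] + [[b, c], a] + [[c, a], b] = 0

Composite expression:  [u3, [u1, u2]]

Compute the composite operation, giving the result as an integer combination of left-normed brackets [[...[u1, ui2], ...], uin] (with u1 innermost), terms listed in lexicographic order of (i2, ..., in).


-[[u1, u2], u3]

Expand each bracket as ab - ba; the u1-initial words give the coefficients.
Composite bracket: [u3, [u1, u2]]
Under [a, b] = ab - ba we get 4 signed associative words (2^2 = 4).
Only words starting with u1 matter:
  u1u2u3 (sign -1) contributes -[[u1, u2], u3]


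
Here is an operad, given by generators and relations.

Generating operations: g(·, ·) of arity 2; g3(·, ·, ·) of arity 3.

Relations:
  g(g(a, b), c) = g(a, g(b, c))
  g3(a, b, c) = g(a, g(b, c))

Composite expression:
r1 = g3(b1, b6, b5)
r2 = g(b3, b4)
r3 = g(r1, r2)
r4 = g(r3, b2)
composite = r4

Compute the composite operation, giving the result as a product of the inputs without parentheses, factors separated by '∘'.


b1 ∘ b6 ∘ b5 ∘ b3 ∘ b4 ∘ b2

Associativity of g dissolves the nesting; only the b-input order survives.
g3(b1, b6, b5) linearizes to b1 ∘ b6 ∘ b5
g(b3, b4) linearizes to b3 ∘ b4
g(g3(b1, b6, b5), g(b3, b4)) linearizes to b1 ∘ b6 ∘ b5 ∘ b3 ∘ b4
g(g(g3(b1, b6, b5), g(b3, b4)), b2) linearizes to b1 ∘ b6 ∘ b5 ∘ b3 ∘ b4 ∘ b2


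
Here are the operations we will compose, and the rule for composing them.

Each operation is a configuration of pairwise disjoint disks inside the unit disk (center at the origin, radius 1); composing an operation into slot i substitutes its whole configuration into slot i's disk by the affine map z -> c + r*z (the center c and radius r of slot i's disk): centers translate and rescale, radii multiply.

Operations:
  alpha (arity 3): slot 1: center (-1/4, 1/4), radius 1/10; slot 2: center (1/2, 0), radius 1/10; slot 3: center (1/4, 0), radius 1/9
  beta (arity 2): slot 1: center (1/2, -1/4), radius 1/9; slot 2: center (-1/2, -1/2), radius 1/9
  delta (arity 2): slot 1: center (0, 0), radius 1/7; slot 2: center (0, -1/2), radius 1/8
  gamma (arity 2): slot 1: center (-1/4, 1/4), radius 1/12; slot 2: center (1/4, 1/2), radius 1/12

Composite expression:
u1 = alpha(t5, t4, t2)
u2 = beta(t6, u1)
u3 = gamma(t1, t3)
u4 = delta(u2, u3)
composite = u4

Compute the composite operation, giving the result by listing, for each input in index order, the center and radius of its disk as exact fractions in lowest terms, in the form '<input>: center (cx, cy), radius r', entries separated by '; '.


t1: center (-1/32, -15/32), radius 1/96; t2: center (-17/252, -1/14), radius 1/567; t3: center (1/32, -7/16), radius 1/96; t4: center (-4/63, -1/14), radius 1/630; t5: center (-19/252, -17/252), radius 1/630; t6: center (1/14, -1/28), radius 1/63

Each t-disk chains the slot maps above it in delta; radii multiply.
tracing t6 down its 2-map path: center (1/14, -1/28), radius 1/63
tracing t5 down its 3-map path: center (-19/252, -17/252), radius 1/630
tracing t4 down its 3-map path: center (-4/63, -1/14), radius 1/630
tracing t2 down its 3-map path: center (-17/252, -1/14), radius 1/567
tracing t1 down its 2-map path: center (-1/32, -15/32), radius 1/96
tracing t3 down its 2-map path: center (1/32, -7/16), radius 1/96


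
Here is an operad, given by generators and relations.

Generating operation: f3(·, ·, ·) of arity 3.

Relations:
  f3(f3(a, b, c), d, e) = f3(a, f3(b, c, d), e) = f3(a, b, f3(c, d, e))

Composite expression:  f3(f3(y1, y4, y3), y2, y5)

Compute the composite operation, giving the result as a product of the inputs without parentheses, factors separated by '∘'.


y1 ∘ y4 ∘ y3 ∘ y2 ∘ y5


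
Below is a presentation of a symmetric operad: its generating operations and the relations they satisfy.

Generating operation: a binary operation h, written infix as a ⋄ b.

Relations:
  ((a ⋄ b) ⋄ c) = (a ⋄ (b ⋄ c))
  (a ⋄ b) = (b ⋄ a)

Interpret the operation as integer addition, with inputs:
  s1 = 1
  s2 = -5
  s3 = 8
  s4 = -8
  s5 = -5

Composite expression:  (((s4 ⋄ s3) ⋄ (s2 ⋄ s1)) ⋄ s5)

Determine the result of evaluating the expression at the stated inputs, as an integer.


-9


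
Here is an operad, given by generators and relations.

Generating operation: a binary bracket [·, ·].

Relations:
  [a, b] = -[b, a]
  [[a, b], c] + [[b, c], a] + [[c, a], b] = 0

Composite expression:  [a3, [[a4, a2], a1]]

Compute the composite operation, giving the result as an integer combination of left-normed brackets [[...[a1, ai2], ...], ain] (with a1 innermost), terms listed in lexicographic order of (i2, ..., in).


-[[[a1, a2], a4], a3] + [[[a1, a4], a2], a3]

A multilinear Lie element is pinned by a1-initial words (a1 innermost).
Composite bracket: [a3, [[a4, a2], a1]]
Applying ab - ba throughout gives 8 signed words (2^3 = 8).
Collect the words opening with a1:
  sign of a1a2a4a3 is -1, so it contributes -[[[a1, a2], a4], a3]
  sign of a1a4a2a3 is +1, so it contributes +[[[a1, a4], a2], a3]


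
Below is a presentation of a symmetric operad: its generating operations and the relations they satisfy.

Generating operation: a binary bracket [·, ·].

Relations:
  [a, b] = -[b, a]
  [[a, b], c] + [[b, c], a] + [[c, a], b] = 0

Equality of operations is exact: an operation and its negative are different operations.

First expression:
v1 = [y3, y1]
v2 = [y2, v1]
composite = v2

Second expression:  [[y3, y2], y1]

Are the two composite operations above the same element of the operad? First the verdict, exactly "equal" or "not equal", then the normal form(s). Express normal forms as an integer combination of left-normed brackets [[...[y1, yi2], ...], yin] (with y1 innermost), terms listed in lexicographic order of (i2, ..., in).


not equal: they reduce to [[y1, y3], y2] and [[y1, y2], y3] - [[y1, y3], y2]


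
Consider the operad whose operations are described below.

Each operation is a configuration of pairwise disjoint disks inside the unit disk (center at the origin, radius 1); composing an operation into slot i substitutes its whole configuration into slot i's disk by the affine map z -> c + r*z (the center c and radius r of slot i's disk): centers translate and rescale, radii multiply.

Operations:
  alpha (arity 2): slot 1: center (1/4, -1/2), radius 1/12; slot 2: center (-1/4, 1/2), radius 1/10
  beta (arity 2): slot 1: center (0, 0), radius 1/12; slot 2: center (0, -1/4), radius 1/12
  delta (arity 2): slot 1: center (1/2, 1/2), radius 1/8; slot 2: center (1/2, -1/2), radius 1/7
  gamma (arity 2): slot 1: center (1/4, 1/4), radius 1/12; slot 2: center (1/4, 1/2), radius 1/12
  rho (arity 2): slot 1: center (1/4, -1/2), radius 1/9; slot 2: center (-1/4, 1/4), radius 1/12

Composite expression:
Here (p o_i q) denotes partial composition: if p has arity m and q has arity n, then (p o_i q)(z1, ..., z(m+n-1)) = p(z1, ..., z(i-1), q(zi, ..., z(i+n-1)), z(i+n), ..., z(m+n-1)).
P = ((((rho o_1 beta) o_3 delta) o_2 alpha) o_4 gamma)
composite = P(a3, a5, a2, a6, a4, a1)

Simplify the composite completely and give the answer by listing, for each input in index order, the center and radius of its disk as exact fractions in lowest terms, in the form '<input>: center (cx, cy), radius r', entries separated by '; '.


a1: center (-5/24, 5/24), radius 1/84; a2: center (107/432, -113/216), radius 1/1080; a3: center (1/4, -1/2), radius 1/108; a4: center (-79/384, 19/64), radius 1/1152; a5: center (109/432, -115/216), radius 1/1296; a6: center (-79/384, 113/384), radius 1/1152


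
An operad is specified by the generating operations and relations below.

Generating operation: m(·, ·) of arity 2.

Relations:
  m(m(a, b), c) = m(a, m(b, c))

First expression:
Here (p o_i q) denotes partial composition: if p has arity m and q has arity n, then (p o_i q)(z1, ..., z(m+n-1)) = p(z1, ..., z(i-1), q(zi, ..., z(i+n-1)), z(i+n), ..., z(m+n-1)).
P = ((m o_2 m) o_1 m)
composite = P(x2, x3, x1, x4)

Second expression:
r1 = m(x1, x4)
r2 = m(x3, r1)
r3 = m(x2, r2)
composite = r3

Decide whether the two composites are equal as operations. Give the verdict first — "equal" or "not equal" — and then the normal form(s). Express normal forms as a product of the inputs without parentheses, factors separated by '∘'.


The first expression reduces to x2 ∘ x3 ∘ x1 ∘ x4
The second expression reduces to x2 ∘ x3 ∘ x1 ∘ x4
The normal forms match — equal.

equal; both compose to x2 ∘ x3 ∘ x1 ∘ x4


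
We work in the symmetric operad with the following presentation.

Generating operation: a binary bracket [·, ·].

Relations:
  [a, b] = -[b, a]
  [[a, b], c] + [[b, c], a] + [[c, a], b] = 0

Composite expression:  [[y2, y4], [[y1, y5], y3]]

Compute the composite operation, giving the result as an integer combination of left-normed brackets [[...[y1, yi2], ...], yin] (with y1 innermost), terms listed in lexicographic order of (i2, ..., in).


-[[[[y1, y5], y3], y2], y4] + [[[[y1, y5], y3], y4], y2]

Expand each bracket as ab - ba; the y1-initial words give the coefficients.
Composite bracket: [[y2, y4], [[y1, y5], y3]]
Full expansion: 16 signed words from ab - ba (2^4 = 16).
Only words starting with y1 matter:
  y1y5y3y2y4 appears with sign -1, giving the term -[[[[y1, y5], y3], y2], y4]
  y1y5y3y4y2 appears with sign +1, giving the term +[[[[y1, y5], y3], y4], y2]


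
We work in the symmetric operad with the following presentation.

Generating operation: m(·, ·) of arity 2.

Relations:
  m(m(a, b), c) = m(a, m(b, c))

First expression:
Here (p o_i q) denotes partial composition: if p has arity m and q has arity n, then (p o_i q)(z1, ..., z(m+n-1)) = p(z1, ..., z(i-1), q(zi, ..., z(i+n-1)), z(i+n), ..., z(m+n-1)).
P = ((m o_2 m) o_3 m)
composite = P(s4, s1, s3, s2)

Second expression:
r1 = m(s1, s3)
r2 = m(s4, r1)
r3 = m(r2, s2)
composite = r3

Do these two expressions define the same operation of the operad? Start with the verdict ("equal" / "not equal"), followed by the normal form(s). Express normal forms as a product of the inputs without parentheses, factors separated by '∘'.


equal: each reduces to s4 ∘ s1 ∘ s3 ∘ s2
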